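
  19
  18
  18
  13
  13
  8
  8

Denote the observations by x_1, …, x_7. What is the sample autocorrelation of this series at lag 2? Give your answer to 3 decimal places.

Mean x̄ = (19 + 18 + 18 + 13 + 13 + 8 + 8)/7 = 13.8571
Σ(x_t−x̄)(x_{t+2}−x̄) = (21.3061) + (-3.5510) + (-3.5510) + (5.0204) + (5.0204) = 24.2449
Denominator Σ(x_t−x̄)² = 130.8571
r_2 = 24.2449 / 130.8571 = 0.185

0.185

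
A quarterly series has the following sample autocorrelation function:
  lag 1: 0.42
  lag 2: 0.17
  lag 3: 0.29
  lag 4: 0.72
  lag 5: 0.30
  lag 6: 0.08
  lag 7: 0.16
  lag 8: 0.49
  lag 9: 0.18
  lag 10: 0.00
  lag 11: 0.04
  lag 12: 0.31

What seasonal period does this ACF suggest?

4

The largest autocorrelation is r_4 = 0.72, with a weaker echo at lag 8 (0.49); the remaining lags stay at or below 0.42. The elevated value at lag 1 (0.42), dropping to 0.17 at lag 2, reflects decaying short-term dependence rather than seasonality.
The dominant spike at lag 4 indicates a seasonal period of 4.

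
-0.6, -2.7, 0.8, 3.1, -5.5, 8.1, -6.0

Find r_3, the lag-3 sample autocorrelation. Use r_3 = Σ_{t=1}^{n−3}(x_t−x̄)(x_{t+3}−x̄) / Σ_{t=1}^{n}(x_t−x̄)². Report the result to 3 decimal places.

0.011

Mean x̄ = (-0.6 − 2.7 + 0.8 + 3.1 − 5.5 + 8.1 − 6.0)/7 = -0.4000
Deviations from mean: -0.2000, -2.3000, 1.2000, 3.5000, -5.1000, 8.5000, -5.6000
Numerator Σ_{t=1}^{4}(x_t−x̄)(x_{t+3}−x̄) = 1.6300
Denominator Σ(x_t−x̄)² = 148.6400
r_3 = 1.6300 / 148.6400 = 0.011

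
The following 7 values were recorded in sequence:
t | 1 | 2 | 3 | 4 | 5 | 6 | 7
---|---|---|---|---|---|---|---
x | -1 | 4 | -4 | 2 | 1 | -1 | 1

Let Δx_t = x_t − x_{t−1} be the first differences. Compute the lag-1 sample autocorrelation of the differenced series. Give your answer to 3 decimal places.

First differences Δx: 5, -8, 6, -1, -2, 2
Mean of differences = 0.3333
Numerator Σ(Δx_t−Δx̄)(Δx_{t+1}−Δx̄) = -94.4444
Denominator Σ(Δx_t−Δx̄)² = 133.3333
r_1(Δx) = -94.4444 / 133.3333 = -0.708

-0.708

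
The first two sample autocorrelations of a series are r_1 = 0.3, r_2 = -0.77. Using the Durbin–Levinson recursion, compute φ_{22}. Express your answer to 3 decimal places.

-0.945

φ_{22} = (r_2 − r_1²) / (1 − r_1²)
r_1² = (0.3)² = 0.09
Numerator = -0.77 − 0.0900 = -0.8600; denominator = 1 − 0.0900 = 0.9100
φ_{22} = -0.8600 / 0.9100 = -0.945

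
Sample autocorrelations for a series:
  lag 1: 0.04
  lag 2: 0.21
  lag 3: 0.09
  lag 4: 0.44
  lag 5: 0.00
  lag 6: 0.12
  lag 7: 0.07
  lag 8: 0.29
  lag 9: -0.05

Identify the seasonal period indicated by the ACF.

The largest autocorrelation is r_4 = 0.44, with a weaker echo at lag 8 (0.29); the remaining lags stay at or below 0.21.
The dominant spike at lag 4 indicates a seasonal period of 4.

4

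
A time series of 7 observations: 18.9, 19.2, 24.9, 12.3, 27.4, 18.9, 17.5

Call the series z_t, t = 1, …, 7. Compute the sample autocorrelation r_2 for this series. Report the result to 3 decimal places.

Mean z̄ = (18.9 + 19.2 + 24.9 + 12.3 + 27.4 + 18.9 + 17.5)/7 = 19.8714
Deviations from mean: -0.9714, -0.6714, 5.0286, -7.5714, 7.5286, -0.9714, -2.3714
Numerator Σ_{t=1}^{5}(z_t−z̄)(z_{t+2}−z̄) = 27.5584
Denominator Σ(z_t−z̄)² = 147.2543
r_2 = 27.5584 / 147.2543 = 0.187

0.187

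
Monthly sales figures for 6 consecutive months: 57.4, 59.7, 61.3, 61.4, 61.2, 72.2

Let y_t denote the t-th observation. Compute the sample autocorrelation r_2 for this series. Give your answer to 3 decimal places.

-0.006

Mean ȳ = (57.4 + 59.7 + 61.3 + 61.4 + 61.2 + 72.2)/6 = 62.2000
Σ(y_t−ȳ)(y_{t+2}−ȳ) = (4.3200) + (2.0000) + (0.9000) + (-8.0000) = -0.7800
Denominator Σ(y_t−ȳ)² = 131.7400
r_2 = -0.7800 / 131.7400 = -0.006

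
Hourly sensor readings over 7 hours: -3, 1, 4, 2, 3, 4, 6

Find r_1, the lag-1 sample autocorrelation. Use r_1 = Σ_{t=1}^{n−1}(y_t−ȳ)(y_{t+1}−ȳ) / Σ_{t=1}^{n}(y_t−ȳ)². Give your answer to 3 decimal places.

0.223

Mean ȳ = (-3 + 1 + 4 + 2 + 3 + 4 + 6)/7 = 2.4286
Deviations from mean: -5.4286, -1.4286, 1.5714, -0.4286, 0.5714, 1.5714, 3.5714
Σ(y_t−ȳ)(y_{t+1}−ȳ) = (7.7551) + (-2.2449) + (-0.6735) + (-0.2449) + (0.8980) + (5.6122) = 11.1020
Denominator Σ(y_t−ȳ)² = 49.7143
r_1 = 11.1020 / 49.7143 = 0.223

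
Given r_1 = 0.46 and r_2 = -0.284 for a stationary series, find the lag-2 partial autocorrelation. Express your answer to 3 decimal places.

-0.629

φ_{22} = (r_2 − r_1²) / (1 − r_1²)
r_1² = (0.46)² = 0.2116
Numerator = -0.284 − 0.2116 = -0.4956; denominator = 1 − 0.2116 = 0.7884
φ_{22} = -0.4956 / 0.7884 = -0.629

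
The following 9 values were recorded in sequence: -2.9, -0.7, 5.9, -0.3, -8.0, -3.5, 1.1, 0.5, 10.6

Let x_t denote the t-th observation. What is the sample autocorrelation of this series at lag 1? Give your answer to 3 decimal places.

Mean x̄ = (-2.9 − 0.7 + 5.9 − 0.3 − 8.0 − 3.5 + 1.1 + 0.5 + 10.6)/9 = 0.3000
Numerator Σ_{t=1}^{8}(x_t−x̄)(x_{t+1}−x̄) = 29.9400
Denominator Σ(x_t−x̄)² = 233.0600
r_1 = 29.9400 / 233.0600 = 0.128

0.128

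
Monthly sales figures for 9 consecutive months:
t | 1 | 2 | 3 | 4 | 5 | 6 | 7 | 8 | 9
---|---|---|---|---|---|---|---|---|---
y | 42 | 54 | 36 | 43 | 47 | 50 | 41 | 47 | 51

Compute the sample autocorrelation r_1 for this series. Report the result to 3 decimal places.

Mean ȳ = (42 + 54 + 36 + 43 + 47 + 50 + 41 + 47 + 51)/9 = 45.6667
Numerator Σ_{t=1}^{8}(y_t−ȳ)(y_{t+1}−ȳ) = -102.4444
Denominator Σ(y_t−ȳ)² = 256.0000
r_1 = -102.4444 / 256.0000 = -0.400

-0.400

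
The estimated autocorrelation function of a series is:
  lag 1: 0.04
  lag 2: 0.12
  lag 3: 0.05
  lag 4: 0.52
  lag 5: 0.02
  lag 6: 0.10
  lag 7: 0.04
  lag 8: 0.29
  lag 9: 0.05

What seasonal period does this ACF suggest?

The largest autocorrelation is r_4 = 0.52, with a weaker echo at lag 8 (0.29); the remaining lags stay at or below 0.12.
The dominant spike at lag 4 indicates a seasonal period of 4.

4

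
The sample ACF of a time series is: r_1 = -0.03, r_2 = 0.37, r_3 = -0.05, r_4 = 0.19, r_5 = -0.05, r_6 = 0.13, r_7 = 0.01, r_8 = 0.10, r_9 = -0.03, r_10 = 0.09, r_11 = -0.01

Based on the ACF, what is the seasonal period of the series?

The largest autocorrelation is r_2 = 0.37, with a weaker echo at lag 4 (0.19); the remaining lags stay at or below 0.13.
The dominant spike at lag 2 indicates a seasonal period of 2.

2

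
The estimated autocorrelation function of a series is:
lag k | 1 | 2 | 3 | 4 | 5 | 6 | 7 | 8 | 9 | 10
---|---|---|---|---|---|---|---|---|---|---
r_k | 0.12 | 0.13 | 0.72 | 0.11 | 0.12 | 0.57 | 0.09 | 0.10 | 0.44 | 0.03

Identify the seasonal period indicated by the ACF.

3

The largest autocorrelation is r_3 = 0.72, with weaker echoes at lags 6 (0.57) and 9 (0.44); the remaining lags stay at or below 0.13.
The dominant spike at lag 3 indicates a seasonal period of 3.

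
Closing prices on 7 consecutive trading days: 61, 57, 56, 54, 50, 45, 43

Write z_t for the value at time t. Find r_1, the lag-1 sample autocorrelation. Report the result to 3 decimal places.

0.560

Mean z̄ = (61 + 57 + 56 + 54 + 50 + 45 + 43)/7 = 52.2857
Σ(z_t−z̄)(z_{t+1}−z̄) = (41.0816) + (17.5102) + (6.3673) + (-3.9184) + (16.6531) + (67.6531) = 145.3469
Denominator Σ(z_t−z̄)² = 259.4286
r_1 = 145.3469 / 259.4286 = 0.560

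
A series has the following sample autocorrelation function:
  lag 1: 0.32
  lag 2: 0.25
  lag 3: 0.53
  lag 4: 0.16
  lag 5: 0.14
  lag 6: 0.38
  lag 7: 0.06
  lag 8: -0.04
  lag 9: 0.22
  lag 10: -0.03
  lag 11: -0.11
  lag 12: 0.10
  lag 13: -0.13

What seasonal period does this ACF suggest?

The largest autocorrelation is r_3 = 0.53, with a weaker echo at lag 6 (0.38); the remaining lags stay at or below 0.32. The elevated value at lag 1 (0.32), dropping to 0.25 at lag 2, reflects decaying short-term dependence rather than seasonality.
The dominant spike at lag 3 indicates a seasonal period of 3.

3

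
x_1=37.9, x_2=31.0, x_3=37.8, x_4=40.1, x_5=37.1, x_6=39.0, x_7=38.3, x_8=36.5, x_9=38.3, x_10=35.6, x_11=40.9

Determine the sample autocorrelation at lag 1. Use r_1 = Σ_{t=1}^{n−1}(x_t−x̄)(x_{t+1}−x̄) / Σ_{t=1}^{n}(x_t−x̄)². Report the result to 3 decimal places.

Mean x̄ = (37.9 + 31.0 + 37.8 + 40.1 + 37.1 + 39.0 + 38.3 + 36.5 + 38.3 + 35.6 + 40.9)/11 = 37.5000
Numerator Σ_{t=1}^{10}(x_t−x̄)(x_{t+1}−x̄) = -13.7900
Denominator Σ(x_t−x̄)² = 69.1200
r_1 = -13.7900 / 69.1200 = -0.200

-0.200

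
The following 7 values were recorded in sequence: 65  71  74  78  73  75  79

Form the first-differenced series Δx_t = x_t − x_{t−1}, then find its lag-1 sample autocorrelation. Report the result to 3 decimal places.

-0.092

First differences Δx: 6, 3, 4, -5, 2, 4
Mean of differences = 2.3333
Numerator Σ(Δx_t−Δx̄)(Δx_{t+1}−Δx̄) = -6.7778
Denominator Σ(Δx_t−Δx̄)² = 73.3333
r_1(Δx) = -6.7778 / 73.3333 = -0.092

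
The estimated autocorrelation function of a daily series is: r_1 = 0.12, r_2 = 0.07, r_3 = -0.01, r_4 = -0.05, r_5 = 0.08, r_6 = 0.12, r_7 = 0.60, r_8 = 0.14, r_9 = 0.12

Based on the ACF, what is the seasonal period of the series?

The largest autocorrelation is r_7 = 0.60; the remaining lags stay at or below 0.14.
The dominant spike at lag 7 indicates a seasonal period of 7.

7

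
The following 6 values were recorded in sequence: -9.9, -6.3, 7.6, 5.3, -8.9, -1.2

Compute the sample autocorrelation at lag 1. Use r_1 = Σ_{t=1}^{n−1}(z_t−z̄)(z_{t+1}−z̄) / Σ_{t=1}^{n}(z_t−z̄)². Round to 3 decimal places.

0.030

Mean z̄ = (-9.9 − 6.3 + 7.6 + 5.3 − 8.9 − 1.2)/6 = -2.2333
Σ(z_t−z̄)(z_{t+1}−z̄) = (31.1778) + (-39.9889) + (74.0778) + (-50.2222) + (-6.8889) = 8.1556
Denominator Σ(z_t−z̄)² = 274.2733
r_1 = 8.1556 / 274.2733 = 0.030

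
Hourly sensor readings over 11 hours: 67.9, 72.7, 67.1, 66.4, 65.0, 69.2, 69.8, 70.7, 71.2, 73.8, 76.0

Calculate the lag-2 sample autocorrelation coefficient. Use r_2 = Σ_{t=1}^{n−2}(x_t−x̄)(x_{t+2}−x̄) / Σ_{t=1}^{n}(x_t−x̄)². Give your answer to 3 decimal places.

0.213

Mean x̄ = (67.9 + 72.7 + 67.1 + 66.4 + 65.0 + 69.2 + 69.8 + 70.7 + 71.2 + 73.8 + 76.0)/11 = 69.9818
Numerator Σ_{t=1}^{9}(x_t−x̄)(x_{t+2}−x̄) = 23.6166
Denominator Σ(x_t−x̄)² = 111.1164
r_2 = 23.6166 / 111.1164 = 0.213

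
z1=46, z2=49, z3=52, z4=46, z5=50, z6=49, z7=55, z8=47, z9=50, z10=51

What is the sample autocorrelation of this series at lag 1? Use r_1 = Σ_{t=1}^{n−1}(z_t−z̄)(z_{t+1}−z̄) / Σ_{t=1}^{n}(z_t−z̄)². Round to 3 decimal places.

-0.387

Mean z̄ = (46 + 49 + 52 + 46 + 50 + 49 + 55 + 47 + 50 + 51)/10 = 49.5000
Numerator Σ_{t=1}^{9}(z_t−z̄)(z_{t+1}−z̄) = -27.2500
Denominator Σ(z_t−z̄)² = 70.5000
r_1 = -27.2500 / 70.5000 = -0.387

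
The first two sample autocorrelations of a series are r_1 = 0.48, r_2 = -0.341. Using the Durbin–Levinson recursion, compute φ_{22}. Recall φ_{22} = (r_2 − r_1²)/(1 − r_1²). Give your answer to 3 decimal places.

-0.742

φ_{22} = (r_2 − r_1²) / (1 − r_1²)
r_1² = (0.48)² = 0.2304
Numerator = -0.341 − 0.2304 = -0.5714; denominator = 1 − 0.2304 = 0.7696
φ_{22} = -0.5714 / 0.7696 = -0.742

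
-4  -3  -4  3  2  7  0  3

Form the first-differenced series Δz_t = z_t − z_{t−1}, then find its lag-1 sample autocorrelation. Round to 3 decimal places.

-0.625

First differences Δz: 1, -1, 7, -1, 5, -7, 3
Mean of differences = 1.0000
Numerator Σ(Δz_t−Δz̄)(Δz_{t+1}−Δz̄) = -80.0000
Denominator Σ(Δz_t−Δz̄)² = 128.0000
r_1(Δz) = -80.0000 / 128.0000 = -0.625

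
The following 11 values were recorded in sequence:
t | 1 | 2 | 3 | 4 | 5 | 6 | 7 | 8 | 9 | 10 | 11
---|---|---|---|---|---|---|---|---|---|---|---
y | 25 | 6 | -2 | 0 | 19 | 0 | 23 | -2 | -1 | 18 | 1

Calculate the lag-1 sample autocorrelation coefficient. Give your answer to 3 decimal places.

-0.377

Mean ȳ = (25 + 6 − 2 + 0 + 19 + 0 + 23 − 2 − 1 + 18 + 1)/11 = 7.9091
Numerator Σ_{t=1}^{10}(y_t−ȳ)(y_{t+1}−ȳ) = -451.0083
Denominator Σ(y_t−ȳ)² = 1196.9091
r_1 = -451.0083 / 1196.9091 = -0.377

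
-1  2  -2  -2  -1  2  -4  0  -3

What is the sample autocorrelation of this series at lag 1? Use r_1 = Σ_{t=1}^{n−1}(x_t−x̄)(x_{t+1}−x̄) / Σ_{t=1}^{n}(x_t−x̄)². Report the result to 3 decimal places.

-0.471

Mean x̄ = (-1 + 2 − 2 − 2 − 1 + 2 − 4 + 0 − 3)/9 = -1.0000
Numerator Σ_{t=1}^{8}(x_t−x̄)(x_{t+1}−x̄) = -16.0000
Denominator Σ(x_t−x̄)² = 34.0000
r_1 = -16.0000 / 34.0000 = -0.471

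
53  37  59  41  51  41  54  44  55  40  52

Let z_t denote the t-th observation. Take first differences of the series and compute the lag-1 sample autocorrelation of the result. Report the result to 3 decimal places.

-0.861

First differences Δz: -16, 22, -18, 10, -10, 13, -10, 11, -15, 12
Mean of differences = -0.1000
Numerator Σ(Δz_t−Δz̄)(Δz_{t+1}−Δz̄) = -1742.7100
Denominator Σ(Δz_t−Δz̄)² = 2022.9000
r_1(Δz) = -1742.7100 / 2022.9000 = -0.861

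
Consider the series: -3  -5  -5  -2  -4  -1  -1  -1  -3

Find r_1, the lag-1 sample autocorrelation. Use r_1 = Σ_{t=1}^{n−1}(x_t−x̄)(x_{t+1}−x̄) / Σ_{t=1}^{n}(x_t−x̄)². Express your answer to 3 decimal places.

Mean x̄ = (-3 − 5 − 5 − 2 − 4 − 1 − 1 − 1 − 3)/9 = -2.7778
Numerator Σ_{t=1}^{8}(x_t−x̄)(x_{t+1}−x̄) = 6.5062
Denominator Σ(x_t−x̄)² = 21.5556
r_1 = 6.5062 / 21.5556 = 0.302

0.302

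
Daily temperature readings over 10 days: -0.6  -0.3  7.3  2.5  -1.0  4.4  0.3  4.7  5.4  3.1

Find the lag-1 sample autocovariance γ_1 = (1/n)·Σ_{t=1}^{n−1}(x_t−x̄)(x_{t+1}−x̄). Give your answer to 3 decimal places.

Mean x̄ = (-0.6 − 0.3 + 7.3 + 2.5 − 1.0 + 4.4 + 0.3 + 4.7 + 5.4 + 3.1)/10 = 2.5800
Σ_{t=1}^{9}(x_t−x̄)(x_{t+1}−x̄) = -12.5804
γ_1 = -12.5804 / 10 = -1.258

-1.258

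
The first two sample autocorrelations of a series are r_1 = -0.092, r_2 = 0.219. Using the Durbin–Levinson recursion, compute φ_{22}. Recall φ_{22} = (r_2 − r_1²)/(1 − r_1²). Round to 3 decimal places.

0.212

φ_{22} = (r_2 − r_1²) / (1 − r_1²)
r_1² = (-0.092)² = 0.008464
Numerator = 0.219 − 0.0085 = 0.2105; denominator = 1 − 0.0085 = 0.9915
φ_{22} = 0.2105 / 0.9915 = 0.212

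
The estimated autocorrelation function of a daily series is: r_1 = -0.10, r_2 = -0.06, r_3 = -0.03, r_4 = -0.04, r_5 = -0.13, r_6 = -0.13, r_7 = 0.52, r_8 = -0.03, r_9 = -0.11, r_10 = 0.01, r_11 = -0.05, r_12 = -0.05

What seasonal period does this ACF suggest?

7

The largest autocorrelation is r_7 = 0.52; the remaining lags stay at or below 0.01.
The dominant spike at lag 7 indicates a seasonal period of 7.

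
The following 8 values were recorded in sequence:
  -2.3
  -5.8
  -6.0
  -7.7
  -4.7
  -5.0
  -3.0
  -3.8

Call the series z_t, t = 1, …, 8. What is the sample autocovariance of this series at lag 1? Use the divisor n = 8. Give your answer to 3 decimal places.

Mean z̄ = (-2.3 − 5.8 − 6.0 − 7.7 − 4.7 − 5.0 − 3.0 − 3.8)/8 = -4.7875
Deviations: 2.4875, -1.0125, -1.2125, -2.9125, 0.0875, -0.2125, 1.7875, 0.9875
Σ_{t=1}^{7}(z_t−z̄)(z_{t+1}−z̄) = 3.3523
γ_1 = 3.3523 / 8 = 0.419

0.419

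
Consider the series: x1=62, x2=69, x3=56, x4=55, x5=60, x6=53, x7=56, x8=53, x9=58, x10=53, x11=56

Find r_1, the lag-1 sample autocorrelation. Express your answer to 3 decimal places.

Mean x̄ = (62 + 69 + 56 + 55 + 60 + 53 + 56 + 53 + 58 + 53 + 56)/11 = 57.3636
Numerator Σ_{t=1}^{10}(x_t−x̄)(x_{t+1}−x̄) = 35.8678
Denominator Σ(x_t−x̄)² = 232.5455
r_1 = 35.8678 / 232.5455 = 0.154

0.154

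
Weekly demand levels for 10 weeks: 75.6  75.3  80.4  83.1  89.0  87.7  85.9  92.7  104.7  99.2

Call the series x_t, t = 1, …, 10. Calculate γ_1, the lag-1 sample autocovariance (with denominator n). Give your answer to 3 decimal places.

53.859

Mean x̄ = (75.6 + 75.3 + 80.4 + 83.1 + 89.0 + 87.7 + 85.9 + 92.7 + 104.7 + 99.2)/10 = 87.3600
Σ_{t=1}^{9}(x_t−x̄)(x_{t+1}−x̄) = 538.5924
γ_1 = 538.5924 / 10 = 53.859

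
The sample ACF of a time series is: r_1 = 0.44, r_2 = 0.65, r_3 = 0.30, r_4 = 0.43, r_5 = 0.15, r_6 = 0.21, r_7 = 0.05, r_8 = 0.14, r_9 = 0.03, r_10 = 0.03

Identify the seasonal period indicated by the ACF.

The largest autocorrelation is r_2 = 0.65; the remaining lags stay at or below 0.44.
The dominant spike at lag 2 indicates a seasonal period of 2.

2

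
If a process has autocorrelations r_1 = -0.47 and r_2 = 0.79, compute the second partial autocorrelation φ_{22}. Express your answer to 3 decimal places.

φ_{22} = (r_2 − r_1²) / (1 − r_1²)
r_1² = (-0.47)² = 0.2209
Numerator = 0.79 − 0.2209 = 0.5691; denominator = 1 − 0.2209 = 0.7791
φ_{22} = 0.5691 / 0.7791 = 0.730

0.730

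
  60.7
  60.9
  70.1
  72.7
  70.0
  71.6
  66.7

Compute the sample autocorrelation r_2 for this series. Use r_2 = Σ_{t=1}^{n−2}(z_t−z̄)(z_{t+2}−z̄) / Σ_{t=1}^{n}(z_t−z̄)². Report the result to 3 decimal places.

Mean z̄ = (60.7 + 60.9 + 70.1 + 72.7 + 70.0 + 71.6 + 66.7)/7 = 67.5286
Deviations from mean: -6.8286, -6.6286, 2.5714, 5.1714, 2.4714, 4.0714, -0.8286
Numerator Σ_{t=1}^{5}(z_t−z̄)(z_{t+2}−z̄) = -26.4759
Denominator Σ(z_t−z̄)² = 147.2943
r_2 = -26.4759 / 147.2943 = -0.180

-0.180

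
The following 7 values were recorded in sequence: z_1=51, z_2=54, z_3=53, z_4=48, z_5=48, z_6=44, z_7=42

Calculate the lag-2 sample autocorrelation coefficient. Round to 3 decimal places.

0.096

Mean z̄ = (51 + 54 + 53 + 48 + 48 + 44 + 42)/7 = 48.5714
Deviations from mean: 2.4286, 5.4286, 4.4286, -0.5714, -0.5714, -4.5714, -6.5714
Σ(z_t−z̄)(z_{t+2}−z̄) = (10.7551) + (-3.1020) + (-2.5306) + (2.6122) + (3.7551) = 11.4898
Denominator Σ(z_t−z̄)² = 119.7143
r_2 = 11.4898 / 119.7143 = 0.096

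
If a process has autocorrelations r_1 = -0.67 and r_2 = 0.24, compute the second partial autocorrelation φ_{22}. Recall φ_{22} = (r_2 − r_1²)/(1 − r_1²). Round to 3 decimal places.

φ_{22} = (r_2 − r_1²) / (1 − r_1²)
r_1² = (-0.67)² = 0.4489
Numerator = 0.24 − 0.4489 = -0.2089; denominator = 1 − 0.4489 = 0.5511
φ_{22} = -0.2089 / 0.5511 = -0.379

-0.379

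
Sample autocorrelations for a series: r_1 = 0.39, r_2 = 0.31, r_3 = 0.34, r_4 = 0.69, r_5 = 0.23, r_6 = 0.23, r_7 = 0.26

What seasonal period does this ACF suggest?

4

The largest autocorrelation is r_4 = 0.69; the remaining lags stay at or below 0.39. The elevated value at lag 1 (0.39), dropping to 0.31 at lag 2, reflects decaying short-term dependence rather than seasonality.
The dominant spike at lag 4 indicates a seasonal period of 4.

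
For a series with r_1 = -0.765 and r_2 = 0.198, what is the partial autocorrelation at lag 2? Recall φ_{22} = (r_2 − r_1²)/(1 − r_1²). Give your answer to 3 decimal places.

φ_{22} = (r_2 − r_1²) / (1 − r_1²)
r_1² = (-0.765)² = 0.585225
Numerator = 0.198 − 0.5852 = -0.3872; denominator = 1 − 0.5852 = 0.4148
φ_{22} = -0.3872 / 0.4148 = -0.934

-0.934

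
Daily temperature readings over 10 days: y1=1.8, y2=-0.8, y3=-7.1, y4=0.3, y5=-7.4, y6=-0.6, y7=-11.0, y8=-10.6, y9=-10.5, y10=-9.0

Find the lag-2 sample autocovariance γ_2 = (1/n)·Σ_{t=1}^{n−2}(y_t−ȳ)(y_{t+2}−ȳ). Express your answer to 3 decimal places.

7.788

Mean ȳ = (1.8 − 0.8 − 7.1 + 0.3 − 7.4 − 0.6 − 11.0 − 10.6 − 10.5 − 9.0)/10 = -5.4900
Σ_{t=1}^{8}(y_t−ȳ)(y_{t+2}−ȳ) = 77.8838
γ_2 = 77.8838 / 10 = 7.788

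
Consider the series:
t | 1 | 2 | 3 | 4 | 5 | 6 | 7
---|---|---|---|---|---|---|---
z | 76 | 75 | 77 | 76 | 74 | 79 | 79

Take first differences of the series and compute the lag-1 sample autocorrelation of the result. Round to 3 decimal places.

-0.425

First differences Δz: -1, 2, -1, -2, 5, 0
Mean of differences = 0.5000
Numerator Σ(Δz_t−Δz̄)(Δz_{t+1}−Δz̄) = -14.2500
Denominator Σ(Δz_t−Δz̄)² = 33.5000
r_1(Δz) = -14.2500 / 33.5000 = -0.425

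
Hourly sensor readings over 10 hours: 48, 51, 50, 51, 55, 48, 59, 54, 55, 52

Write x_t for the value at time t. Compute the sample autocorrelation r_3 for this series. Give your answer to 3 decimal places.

-0.053

Mean x̄ = (48 + 51 + 50 + 51 + 55 + 48 + 59 + 54 + 55 + 52)/10 = 52.3000
Σ(x_t−x̄)(x_{t+3}−x̄) = (5.5900) + (-3.5100) + (9.8900) + (-8.7100) + (4.5900) + (-11.6100) + (-2.0100) = -5.7700
Denominator Σ(x_t−x̄)² = 108.1000
r_3 = -5.7700 / 108.1000 = -0.053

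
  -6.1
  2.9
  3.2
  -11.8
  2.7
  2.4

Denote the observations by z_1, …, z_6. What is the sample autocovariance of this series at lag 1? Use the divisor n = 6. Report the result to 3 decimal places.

Mean z̄ = (-6.1 + 2.9 + 3.2 − 11.8 + 2.7 + 2.4)/6 = -1.1167
Σ_{t=1}^{5}(z_t−z̄)(z_{t+1}−z̄) = -76.1469
γ_1 = -76.1469 / 6 = -12.691

-12.691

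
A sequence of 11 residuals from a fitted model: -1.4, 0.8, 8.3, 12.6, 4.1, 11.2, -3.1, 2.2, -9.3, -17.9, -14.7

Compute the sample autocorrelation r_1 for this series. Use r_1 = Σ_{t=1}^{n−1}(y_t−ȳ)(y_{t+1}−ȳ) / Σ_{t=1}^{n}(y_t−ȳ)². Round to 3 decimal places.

Mean ȳ = (-1.4 + 0.8 + 8.3 + 12.6 + 4.1 + 11.2 − 3.1 + 2.2 − 9.3 − 17.9 − 14.7)/11 = -0.6545
Numerator Σ_{t=1}^{10}(y_t−ȳ)(y_{t+1}−ȳ) = 580.6770
Denominator Σ(y_t−ȳ)² = 1005.2273
r_1 = 580.6770 / 1005.2273 = 0.578

0.578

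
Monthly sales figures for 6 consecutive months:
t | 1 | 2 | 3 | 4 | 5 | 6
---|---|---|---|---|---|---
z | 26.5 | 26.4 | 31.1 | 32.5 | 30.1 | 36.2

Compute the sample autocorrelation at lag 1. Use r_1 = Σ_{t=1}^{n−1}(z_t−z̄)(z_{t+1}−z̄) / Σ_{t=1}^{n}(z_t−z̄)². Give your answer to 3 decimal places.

0.172

Mean z̄ = (26.5 + 26.4 + 31.1 + 32.5 + 30.1 + 36.2)/6 = 30.4667
Deviations from mean: -3.9667, -4.0667, 0.6333, 2.0333, -0.3667, 5.7333
Σ(z_t−z̄)(z_{t+1}−z̄) = (16.1311) + (-2.5756) + (1.2878) + (-0.7456) + (-2.1022) = 11.9956
Denominator Σ(z_t−z̄)² = 69.8133
r_1 = 11.9956 / 69.8133 = 0.172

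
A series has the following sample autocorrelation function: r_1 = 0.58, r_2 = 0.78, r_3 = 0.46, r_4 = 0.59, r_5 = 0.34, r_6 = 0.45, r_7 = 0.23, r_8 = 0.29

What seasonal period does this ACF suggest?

The largest autocorrelation is r_2 = 0.78, with a weaker echo at lag 4 (0.59); the remaining lags stay at or below 0.58.
The dominant spike at lag 2 indicates a seasonal period of 2.

2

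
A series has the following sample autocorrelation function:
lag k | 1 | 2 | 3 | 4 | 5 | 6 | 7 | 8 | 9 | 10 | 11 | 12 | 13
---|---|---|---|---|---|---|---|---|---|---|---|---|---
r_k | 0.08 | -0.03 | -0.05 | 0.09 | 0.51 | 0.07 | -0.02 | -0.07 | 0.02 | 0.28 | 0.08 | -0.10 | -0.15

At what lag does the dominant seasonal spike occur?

The largest autocorrelation is r_5 = 0.51, with a weaker echo at lag 10 (0.28); the remaining lags stay at or below 0.09.
The dominant spike at lag 5 indicates a seasonal period of 5.

5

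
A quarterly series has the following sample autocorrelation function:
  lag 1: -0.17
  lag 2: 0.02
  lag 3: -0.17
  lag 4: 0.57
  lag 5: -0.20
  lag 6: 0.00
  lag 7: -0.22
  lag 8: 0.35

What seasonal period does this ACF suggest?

The largest autocorrelation is r_4 = 0.57, with a weaker echo at lag 8 (0.35); the remaining lags stay at or below 0.02.
The dominant spike at lag 4 indicates a seasonal period of 4.

4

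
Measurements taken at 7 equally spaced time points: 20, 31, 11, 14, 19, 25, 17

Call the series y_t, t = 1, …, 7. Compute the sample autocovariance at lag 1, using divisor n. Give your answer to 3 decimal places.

-8.455

Mean ȳ = (20 + 31 + 11 + 14 + 19 + 25 + 17)/7 = 19.5714
Deviations: 0.4286, 11.4286, -8.5714, -5.5714, -0.5714, 5.4286, -2.5714
Σ_{t=1}^{6}(y_t−ȳ)(y_{t+1}−ȳ) = -59.1837
γ_1 = -59.1837 / 7 = -8.455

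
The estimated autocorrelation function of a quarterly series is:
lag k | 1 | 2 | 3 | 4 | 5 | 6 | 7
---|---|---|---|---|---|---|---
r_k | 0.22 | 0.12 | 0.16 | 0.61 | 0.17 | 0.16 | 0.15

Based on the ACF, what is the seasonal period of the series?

The largest autocorrelation is r_4 = 0.61; the remaining lags stay at or below 0.22. The elevated value at lag 1 (0.22), dropping to 0.12 at lag 2, reflects decaying short-term dependence rather than seasonality.
The dominant spike at lag 4 indicates a seasonal period of 4.

4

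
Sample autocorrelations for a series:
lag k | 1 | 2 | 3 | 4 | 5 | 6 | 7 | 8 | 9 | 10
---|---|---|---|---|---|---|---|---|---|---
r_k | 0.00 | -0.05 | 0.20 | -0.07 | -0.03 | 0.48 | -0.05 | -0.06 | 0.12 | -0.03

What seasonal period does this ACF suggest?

The largest autocorrelation is r_6 = 0.48; the remaining lags stay at or below 0.20.
The dominant spike at lag 6 indicates a seasonal period of 6.

6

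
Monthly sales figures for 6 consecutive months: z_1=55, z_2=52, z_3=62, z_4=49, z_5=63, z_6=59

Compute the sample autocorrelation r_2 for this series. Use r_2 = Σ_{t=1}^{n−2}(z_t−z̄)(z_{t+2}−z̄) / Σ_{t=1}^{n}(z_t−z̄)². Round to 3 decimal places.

Mean z̄ = (55 + 52 + 62 + 49 + 63 + 59)/6 = 56.6667
Deviations from mean: -1.6667, -4.6667, 5.3333, -7.6667, 6.3333, 2.3333
Σ(z_t−z̄)(z_{t+2}−z̄) = (-8.8889) + (35.7778) + (33.7778) + (-17.8889) = 42.7778
Denominator Σ(z_t−z̄)² = 157.3333
r_2 = 42.7778 / 157.3333 = 0.272

0.272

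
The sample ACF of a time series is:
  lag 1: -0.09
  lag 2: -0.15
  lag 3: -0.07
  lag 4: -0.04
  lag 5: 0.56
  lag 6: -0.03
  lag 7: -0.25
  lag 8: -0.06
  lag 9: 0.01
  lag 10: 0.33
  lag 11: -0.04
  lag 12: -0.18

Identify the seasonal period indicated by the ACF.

5

The largest autocorrelation is r_5 = 0.56, with a weaker echo at lag 10 (0.33); the remaining lags stay at or below 0.01.
The dominant spike at lag 5 indicates a seasonal period of 5.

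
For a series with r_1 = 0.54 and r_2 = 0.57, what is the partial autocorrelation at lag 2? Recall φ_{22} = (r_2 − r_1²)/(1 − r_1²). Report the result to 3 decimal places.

0.393

φ_{22} = (r_2 − r_1²) / (1 − r_1²)
r_1² = (0.54)² = 0.2916
Numerator = 0.57 − 0.2916 = 0.2784; denominator = 1 − 0.2916 = 0.7084
φ_{22} = 0.2784 / 0.7084 = 0.393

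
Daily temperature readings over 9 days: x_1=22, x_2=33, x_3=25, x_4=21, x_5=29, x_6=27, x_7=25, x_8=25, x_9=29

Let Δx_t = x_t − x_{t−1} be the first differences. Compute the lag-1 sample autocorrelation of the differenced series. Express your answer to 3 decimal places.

-0.331

First differences Δx: 11, -8, -4, 8, -2, -2, 0, 4
Mean of differences = 0.8750
Numerator Σ(Δx_t−Δx̄)(Δx_{t+1}−Δx̄) = -93.7656
Denominator Σ(Δx_t−Δx̄)² = 282.8750
r_1(Δx) = -93.7656 / 282.8750 = -0.331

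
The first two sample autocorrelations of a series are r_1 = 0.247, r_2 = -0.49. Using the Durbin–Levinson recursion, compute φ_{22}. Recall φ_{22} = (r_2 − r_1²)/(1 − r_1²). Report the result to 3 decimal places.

φ_{22} = (r_2 − r_1²) / (1 − r_1²)
r_1² = (0.247)² = 0.061009
Numerator = -0.49 − 0.0610 = -0.5510; denominator = 1 − 0.0610 = 0.9390
φ_{22} = -0.5510 / 0.9390 = -0.587

-0.587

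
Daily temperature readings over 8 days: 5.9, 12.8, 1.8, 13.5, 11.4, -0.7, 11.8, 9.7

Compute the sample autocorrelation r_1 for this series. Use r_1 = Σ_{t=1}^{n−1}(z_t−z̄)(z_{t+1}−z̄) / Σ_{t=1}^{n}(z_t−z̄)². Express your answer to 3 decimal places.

-0.561

Mean z̄ = (5.9 + 12.8 + 1.8 + 13.5 + 11.4 − 0.7 + 11.8 + 9.7)/8 = 8.2750
Deviations from mean: -2.3750, 4.5250, -6.4750, 5.2250, 3.1250, -8.9750, 3.5250, 1.4250
Σ(z_t−z̄)(z_{t+1}−z̄) = (-10.7469) + (-29.2994) + (-33.8319) + (16.3281) + (-28.0469) + (-31.6369) + (5.0231) = -112.2106
Denominator Σ(z_t−z̄)² = 200.1150
r_1 = -112.2106 / 200.1150 = -0.561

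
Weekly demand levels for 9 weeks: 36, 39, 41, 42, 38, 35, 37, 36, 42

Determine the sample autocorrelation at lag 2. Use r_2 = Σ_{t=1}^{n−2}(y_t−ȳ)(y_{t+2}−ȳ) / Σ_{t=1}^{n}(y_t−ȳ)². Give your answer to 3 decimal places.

Mean ȳ = (36 + 39 + 41 + 42 + 38 + 35 + 37 + 36 + 42)/9 = 38.4444
Σ(y_t−ȳ)(y_{t+2}−ȳ) = (-6.2469) + (1.9753) + (-1.1358) + (-12.2469) + (0.6420) + (8.4198) + (-5.1358) = -13.7284
Denominator Σ(y_t−ȳ)² = 58.2222
r_2 = -13.7284 / 58.2222 = -0.236

-0.236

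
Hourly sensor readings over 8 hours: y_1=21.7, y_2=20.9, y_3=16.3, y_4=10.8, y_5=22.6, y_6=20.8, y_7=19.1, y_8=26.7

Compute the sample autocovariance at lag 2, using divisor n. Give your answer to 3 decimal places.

Mean ȳ = (21.7 + 20.9 + 16.3 + 10.8 + 22.6 + 20.8 + 19.1 + 26.7)/8 = 19.8625
Deviations: 1.8375, 1.0375, -3.5625, -9.0625, 2.7375, 0.9375, -0.7625, 6.8375
Σ_{t=1}^{6}(y_t−ȳ)(y_{t+2}−ȳ) = -29.8741
γ_2 = -29.8741 / 8 = -3.734

-3.734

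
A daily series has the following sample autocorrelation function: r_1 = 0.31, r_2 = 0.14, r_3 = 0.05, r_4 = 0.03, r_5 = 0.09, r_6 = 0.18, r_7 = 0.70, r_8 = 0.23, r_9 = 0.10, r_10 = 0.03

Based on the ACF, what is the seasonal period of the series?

The largest autocorrelation is r_7 = 0.70; the remaining lags stay at or below 0.31. The elevated value at lag 1 (0.31), dropping to 0.14 at lag 2, reflects decaying short-term dependence rather than seasonality.
The dominant spike at lag 7 indicates a seasonal period of 7.

7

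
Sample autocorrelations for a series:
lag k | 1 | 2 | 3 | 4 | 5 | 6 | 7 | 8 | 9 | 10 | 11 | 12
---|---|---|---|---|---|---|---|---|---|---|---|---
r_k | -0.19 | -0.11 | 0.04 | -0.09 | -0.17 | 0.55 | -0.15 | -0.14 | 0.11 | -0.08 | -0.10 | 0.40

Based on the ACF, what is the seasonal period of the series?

6

The largest autocorrelation is r_6 = 0.55, with a weaker echo at lag 12 (0.40); the remaining lags stay at or below 0.11.
The dominant spike at lag 6 indicates a seasonal period of 6.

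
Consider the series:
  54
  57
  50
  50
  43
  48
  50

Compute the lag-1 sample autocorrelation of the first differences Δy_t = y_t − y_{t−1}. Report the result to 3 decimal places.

First differences Δy: 3, -7, 0, -7, 5, 2
Mean of differences = -0.6667
Numerator Σ(Δy_t−Δȳ)(Δy_{t+1}−Δȳ) = -52.4444
Denominator Σ(Δy_t−Δȳ)² = 133.3333
r_1(Δy) = -52.4444 / 133.3333 = -0.393

-0.393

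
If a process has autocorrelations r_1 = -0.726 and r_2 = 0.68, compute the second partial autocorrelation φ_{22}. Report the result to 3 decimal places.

φ_{22} = (r_2 − r_1²) / (1 − r_1²)
r_1² = (-0.726)² = 0.527076
Numerator = 0.68 − 0.5271 = 0.1529; denominator = 1 − 0.5271 = 0.4729
φ_{22} = 0.1529 / 0.4729 = 0.323

0.323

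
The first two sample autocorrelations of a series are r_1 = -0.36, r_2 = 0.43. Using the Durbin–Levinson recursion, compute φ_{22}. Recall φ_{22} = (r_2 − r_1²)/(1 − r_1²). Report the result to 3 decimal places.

φ_{22} = (r_2 − r_1²) / (1 − r_1²)
r_1² = (-0.36)² = 0.1296
Numerator = 0.43 − 0.1296 = 0.3004; denominator = 1 − 0.1296 = 0.8704
φ_{22} = 0.3004 / 0.8704 = 0.345

0.345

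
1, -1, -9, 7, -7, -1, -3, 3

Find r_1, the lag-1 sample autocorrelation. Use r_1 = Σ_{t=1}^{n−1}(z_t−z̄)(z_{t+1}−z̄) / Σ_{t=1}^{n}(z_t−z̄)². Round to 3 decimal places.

Mean z̄ = (1 − 1 − 9 + 7 − 7 − 1 − 3 + 3)/8 = -1.2500
Σ(z_t−z̄)(z_{t+1}−z̄) = (0.5625) + (-1.9375) + (-63.9375) + (-47.4375) + (-1.4375) + (-0.4375) + (-7.4375) = -122.0625
Denominator Σ(z_t−z̄)² = 187.5000
r_1 = -122.0625 / 187.5000 = -0.651

-0.651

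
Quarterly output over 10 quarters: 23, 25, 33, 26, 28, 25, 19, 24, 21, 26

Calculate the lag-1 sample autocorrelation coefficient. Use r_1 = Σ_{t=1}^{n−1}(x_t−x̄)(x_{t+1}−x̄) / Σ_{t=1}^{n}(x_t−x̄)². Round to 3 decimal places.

Mean x̄ = (23 + 25 + 33 + 26 + 28 + 25 + 19 + 24 + 21 + 26)/10 = 25.0000
Numerator Σ_{t=1}^{9}(x_t−x̄)(x_{t+1}−x̄) = 17.0000
Denominator Σ(x_t−x̄)² = 132.0000
r_1 = 17.0000 / 132.0000 = 0.129

0.129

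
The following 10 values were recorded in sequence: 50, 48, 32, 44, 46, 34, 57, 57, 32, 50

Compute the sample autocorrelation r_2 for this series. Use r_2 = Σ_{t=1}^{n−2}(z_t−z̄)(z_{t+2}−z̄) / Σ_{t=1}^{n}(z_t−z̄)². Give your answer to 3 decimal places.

-0.354

Mean z̄ = (50 + 48 + 32 + 44 + 46 + 34 + 57 + 57 + 32 + 50)/10 = 45.0000
Numerator Σ_{t=1}^{8}(z_t−z̄)(z_{t+2}−z̄) = -286.0000
Denominator Σ(z_t−z̄)² = 808.0000
r_2 = -286.0000 / 808.0000 = -0.354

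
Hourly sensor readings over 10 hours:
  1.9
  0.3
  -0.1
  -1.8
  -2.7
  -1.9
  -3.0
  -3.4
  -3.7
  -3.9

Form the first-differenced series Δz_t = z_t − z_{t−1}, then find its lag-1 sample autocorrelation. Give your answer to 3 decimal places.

-0.233

First differences Δz: -1.6, -0.4, -1.7, -0.9, 0.8, -1.1, -0.4, -0.3, -0.2
Mean of differences = -0.6444
Numerator Σ(Δz_t−Δz̄)(Δz_{t+1}−Δz̄) = -1.1231
Denominator Σ(Δz_t−Δz̄)² = 4.8222
r_1(Δz) = -1.1231 / 4.8222 = -0.233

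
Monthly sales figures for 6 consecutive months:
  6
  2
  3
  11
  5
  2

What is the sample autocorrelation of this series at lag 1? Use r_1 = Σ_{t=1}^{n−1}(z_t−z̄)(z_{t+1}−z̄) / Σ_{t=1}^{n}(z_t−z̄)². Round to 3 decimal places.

Mean z̄ = (6 + 2 + 3 + 11 + 5 + 2)/6 = 4.8333
Deviations from mean: 1.1667, -2.8333, -1.8333, 6.1667, 0.1667, -2.8333
Σ(z_t−z̄)(z_{t+1}−z̄) = (-3.3056) + (5.1944) + (-11.3056) + (1.0278) + (-0.4722) = -8.8611
Denominator Σ(z_t−z̄)² = 58.8333
r_1 = -8.8611 / 58.8333 = -0.151

-0.151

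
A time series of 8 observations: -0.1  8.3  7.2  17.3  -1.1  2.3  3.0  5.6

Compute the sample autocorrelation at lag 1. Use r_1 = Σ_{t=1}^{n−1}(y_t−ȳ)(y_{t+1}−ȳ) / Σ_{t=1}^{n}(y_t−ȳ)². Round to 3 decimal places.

-0.162

Mean ȳ = (-0.1 + 8.3 + 7.2 + 17.3 − 1.1 + 2.3 + 3.0 + 5.6)/8 = 5.3125
Deviations from mean: -5.4125, 2.9875, 1.8875, 11.9875, -6.4125, -3.0125, -2.3125, 0.2875
Numerator Σ_{t=1}^{7}(y_t−ȳ)(y_{t+1}−ȳ) = -39.1552
Denominator Σ(y_t−ȳ)² = 241.1088
r_1 = -39.1552 / 241.1088 = -0.162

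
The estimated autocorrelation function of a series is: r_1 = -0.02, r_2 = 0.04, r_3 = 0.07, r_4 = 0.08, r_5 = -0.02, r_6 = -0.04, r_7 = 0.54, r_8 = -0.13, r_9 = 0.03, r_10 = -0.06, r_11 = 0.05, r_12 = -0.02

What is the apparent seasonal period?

7

The largest autocorrelation is r_7 = 0.54; the remaining lags stay at or below 0.08.
The dominant spike at lag 7 indicates a seasonal period of 7.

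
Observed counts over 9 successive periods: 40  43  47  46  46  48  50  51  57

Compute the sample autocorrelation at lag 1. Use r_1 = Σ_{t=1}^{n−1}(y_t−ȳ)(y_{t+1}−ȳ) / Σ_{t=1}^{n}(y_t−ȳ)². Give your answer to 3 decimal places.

0.429

Mean ȳ = (40 + 43 + 47 + 46 + 46 + 48 + 50 + 51 + 57)/9 = 47.5556
Numerator Σ_{t=1}^{8}(y_t−ȳ)(y_{t+1}−ȳ) = 81.5802
Denominator Σ(y_t−ȳ)² = 190.2222
r_1 = 81.5802 / 190.2222 = 0.429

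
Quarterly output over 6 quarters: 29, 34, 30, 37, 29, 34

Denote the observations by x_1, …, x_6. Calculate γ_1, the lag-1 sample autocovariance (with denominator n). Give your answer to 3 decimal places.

Mean x̄ = (29 + 34 + 30 + 37 + 29 + 34)/6 = 32.1667
Σ_{t=1}^{5}(x_t−x̄)(x_{t+1}−x̄) = -41.3611
γ_1 = -41.3611 / 6 = -6.894

-6.894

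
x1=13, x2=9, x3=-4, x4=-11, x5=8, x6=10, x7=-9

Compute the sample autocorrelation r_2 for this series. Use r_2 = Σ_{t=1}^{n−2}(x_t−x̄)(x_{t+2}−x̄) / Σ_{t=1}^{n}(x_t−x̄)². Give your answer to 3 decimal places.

Mean x̄ = (13 + 9 − 4 − 11 + 8 + 10 − 9)/7 = 2.2857
Deviations from mean: 10.7143, 6.7143, -6.2857, -13.2857, 5.7143, 7.7143, -11.2857
Numerator Σ_{t=1}^{5}(x_t−x̄)(x_{t+2}−x̄) = -359.4490
Denominator Σ(x_t−x̄)² = 595.4286
r_2 = -359.4490 / 595.4286 = -0.604

-0.604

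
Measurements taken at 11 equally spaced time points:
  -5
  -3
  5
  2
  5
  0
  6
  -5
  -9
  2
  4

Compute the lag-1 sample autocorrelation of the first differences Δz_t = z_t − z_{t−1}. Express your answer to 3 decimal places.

-0.278

First differences Δz: 2, 8, -3, 3, -5, 6, -11, -4, 11, 2
Mean of differences = 0.9000
Numerator Σ(Δz_t−Δz̄)(Δz_{t+1}−Δz̄) = -111.3100
Denominator Σ(Δz_t−Δz̄)² = 400.9000
r_1(Δz) = -111.3100 / 400.9000 = -0.278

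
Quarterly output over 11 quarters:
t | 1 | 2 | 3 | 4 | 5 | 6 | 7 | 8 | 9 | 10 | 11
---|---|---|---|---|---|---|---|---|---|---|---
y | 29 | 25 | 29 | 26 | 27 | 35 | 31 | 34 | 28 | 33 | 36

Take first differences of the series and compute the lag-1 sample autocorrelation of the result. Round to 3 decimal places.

-0.541

First differences Δy: -4, 4, -3, 1, 8, -4, 3, -6, 5, 3
Mean of differences = 0.7000
Numerator Σ(Δy_t−Δȳ)(Δy_{t+1}−Δȳ) = -106.0900
Denominator Σ(Δy_t−Δȳ)² = 196.1000
r_1(Δy) = -106.0900 / 196.1000 = -0.541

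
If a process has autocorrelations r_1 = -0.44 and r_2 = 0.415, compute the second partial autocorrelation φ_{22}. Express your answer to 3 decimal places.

0.275

φ_{22} = (r_2 − r_1²) / (1 − r_1²)
r_1² = (-0.44)² = 0.1936
Numerator = 0.415 − 0.1936 = 0.2214; denominator = 1 − 0.1936 = 0.8064
φ_{22} = 0.2214 / 0.8064 = 0.275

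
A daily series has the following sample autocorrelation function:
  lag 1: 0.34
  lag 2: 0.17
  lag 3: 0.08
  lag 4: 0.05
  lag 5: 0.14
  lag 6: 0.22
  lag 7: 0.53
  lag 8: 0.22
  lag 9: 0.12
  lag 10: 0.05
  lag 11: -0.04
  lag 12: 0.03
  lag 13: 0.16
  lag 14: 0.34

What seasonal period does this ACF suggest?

The largest autocorrelation is r_7 = 0.53; the remaining lags stay at or below 0.34. The elevated value at lag 1 (0.34), dropping to 0.17 at lag 2, reflects decaying short-term dependence rather than seasonality.
The dominant spike at lag 7 indicates a seasonal period of 7.

7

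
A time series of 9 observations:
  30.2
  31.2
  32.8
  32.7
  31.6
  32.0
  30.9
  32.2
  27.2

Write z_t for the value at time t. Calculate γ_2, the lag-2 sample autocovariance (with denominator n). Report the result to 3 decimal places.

0.236

Mean z̄ = (30.2 + 31.2 + 32.8 + 32.7 + 31.6 + 32.0 + 30.9 + 32.2 + 27.2)/9 = 31.2000
Σ_{t=1}^{7}(z_t−z̄)(z_{t+2}−z̄) = 2.1200
γ_2 = 2.1200 / 9 = 0.236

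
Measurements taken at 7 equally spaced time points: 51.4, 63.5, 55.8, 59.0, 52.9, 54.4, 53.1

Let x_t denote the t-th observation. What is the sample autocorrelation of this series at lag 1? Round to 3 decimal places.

-0.327

Mean x̄ = (51.4 + 63.5 + 55.8 + 59.0 + 52.9 + 54.4 + 53.1)/7 = 55.7286
Deviations from mean: -4.3286, 7.7714, 0.0714, 3.2714, -2.8286, -1.3286, -2.6286
Numerator Σ_{t=1}^{6}(x_t−x̄)(x_{t+1}−x̄) = -34.8537
Denominator Σ(x_t−x̄)² = 106.5143
r_1 = -34.8537 / 106.5143 = -0.327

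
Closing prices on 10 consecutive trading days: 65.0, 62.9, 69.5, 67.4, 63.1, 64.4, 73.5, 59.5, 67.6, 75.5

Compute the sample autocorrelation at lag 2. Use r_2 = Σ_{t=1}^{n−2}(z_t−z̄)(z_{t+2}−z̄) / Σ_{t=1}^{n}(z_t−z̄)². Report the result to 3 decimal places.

-0.381

Mean z̄ = (65.0 + 62.9 + 69.5 + 67.4 + 63.1 + 64.4 + 73.5 + 59.5 + 67.6 + 75.5)/10 = 66.8400
Numerator Σ_{t=1}^{8}(z_t−z̄)(z_{t+2}−z̄) = -83.9172
Denominator Σ(z_t−z̄)² = 220.0440
r_2 = -83.9172 / 220.0440 = -0.381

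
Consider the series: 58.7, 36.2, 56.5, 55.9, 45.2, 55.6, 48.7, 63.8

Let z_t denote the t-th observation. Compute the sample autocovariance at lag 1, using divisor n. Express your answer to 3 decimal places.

Mean z̄ = (58.7 + 36.2 + 56.5 + 55.9 + 45.2 + 55.6 + 48.7 + 63.8)/8 = 52.5750
Σ_{t=1}^{7}(z_t−z̄)(z_{t+1}−z̄) = -253.5681
γ_1 = -253.5681 / 8 = -31.696

-31.696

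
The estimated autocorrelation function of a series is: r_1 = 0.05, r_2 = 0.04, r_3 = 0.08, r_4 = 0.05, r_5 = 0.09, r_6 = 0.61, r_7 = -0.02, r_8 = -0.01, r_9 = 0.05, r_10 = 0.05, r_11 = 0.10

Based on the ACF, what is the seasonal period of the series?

6

The largest autocorrelation is r_6 = 0.61; the remaining lags stay at or below 0.10.
The dominant spike at lag 6 indicates a seasonal period of 6.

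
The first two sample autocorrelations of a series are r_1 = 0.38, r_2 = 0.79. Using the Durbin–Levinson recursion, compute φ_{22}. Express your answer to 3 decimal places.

0.755

φ_{22} = (r_2 − r_1²) / (1 − r_1²)
r_1² = (0.38)² = 0.1444
Numerator = 0.79 − 0.1444 = 0.6456; denominator = 1 − 0.1444 = 0.8556
φ_{22} = 0.6456 / 0.8556 = 0.755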